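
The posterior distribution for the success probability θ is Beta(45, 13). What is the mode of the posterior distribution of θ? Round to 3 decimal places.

Mode = (45−1)/(45+13−2) = 44/56 = 0.786.
Mean = 45/(45+13) = 45/58 = 0.776.
This is the posterior mode — the MAP estimate.

0.786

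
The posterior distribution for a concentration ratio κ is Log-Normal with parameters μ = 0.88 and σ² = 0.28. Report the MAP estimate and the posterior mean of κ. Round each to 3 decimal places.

MAP = 1.822, posterior mean = 2.773

Mode = exp(μ − σ²) = exp(0.60) = 1.822.
Mean = exp(μ + σ²/2) = exp(1.020) = 2.773.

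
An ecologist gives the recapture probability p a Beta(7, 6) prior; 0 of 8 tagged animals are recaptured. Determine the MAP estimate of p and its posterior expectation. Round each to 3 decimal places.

MAP = 0.316; posterior mean = 0.333

Posterior: Beta(7+0, 6+8) = Beta(7, 14).
Mode = (7−1)/(7+14−2) = 6/19 = 0.316.
Mean = 7/(7+14) = 7/21 = 0.333.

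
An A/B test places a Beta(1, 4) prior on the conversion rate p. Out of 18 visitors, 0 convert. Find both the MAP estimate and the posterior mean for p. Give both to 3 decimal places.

Posterior: Beta(1+0, 4+18) = Beta(1, 22).
Since α = 1 ≤ 1 and β > 1, the Beta density is monotone decreasing on [0,1]; the mode is at 0.
Mean = 1/(1+22) = 0.043.

MAP = 0.000; posterior mean = 0.043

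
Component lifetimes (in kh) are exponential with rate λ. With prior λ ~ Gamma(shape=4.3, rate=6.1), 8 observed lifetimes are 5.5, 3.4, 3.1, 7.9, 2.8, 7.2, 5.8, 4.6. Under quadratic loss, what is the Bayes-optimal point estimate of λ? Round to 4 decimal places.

Σ times = 40.3. Posterior: Gamma(shape = 4.3+8 = 12.3, rate = 6.1+40.3 = 46.4).
Mode = (α−1)/β = 11.3/46.4 = 0.2435.
Mean = α/β = 12.3/46.4 = 0.2651.
Quadratic loss ⇒ the optimal estimator is the posterior mean.

0.2651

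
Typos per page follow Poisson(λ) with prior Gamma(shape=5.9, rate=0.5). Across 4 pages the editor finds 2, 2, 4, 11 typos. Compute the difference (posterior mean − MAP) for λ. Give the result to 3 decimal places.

Σ counts = 19. Posterior: Gamma(shape = 5.9+19 = 24.9, rate = 0.5+4 = 4.5).
Mode = (α−1)/β = 23.9/4.5 = 5.311.
Mean = α/β = 24.9/4.5 = 5.533.
Difference = 5.533 − 5.311 = 0.222.

0.222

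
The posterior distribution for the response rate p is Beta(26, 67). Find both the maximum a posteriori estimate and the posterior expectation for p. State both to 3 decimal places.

MAP = 0.275, posterior mean = 0.280

Mode = (26−1)/(26+67−2) = 25/91 = 0.275.
Mean = 26/(26+67) = 26/93 = 0.280.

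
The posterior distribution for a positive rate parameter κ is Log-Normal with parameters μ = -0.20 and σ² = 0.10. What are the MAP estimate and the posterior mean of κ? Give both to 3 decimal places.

κ_MAP = 0.741, E[κ|data] = 0.861

Mode = exp(μ − σ²) = exp(-0.30) = 0.741.
Mean = exp(μ + σ²/2) = exp(-0.150) = 0.861.
The mean is pulled above the mode by the posterior's right skew.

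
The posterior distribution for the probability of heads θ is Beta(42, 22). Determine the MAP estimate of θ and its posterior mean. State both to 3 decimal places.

Mode = (42−1)/(42+22−2) = 41/62 = 0.661.
Mean = 42/(42+22) = 42/64 = 0.656.
The posterior is left-skewed, so the mode exceeds the mean.

MAP: 0.661. Posterior mean: 0.656.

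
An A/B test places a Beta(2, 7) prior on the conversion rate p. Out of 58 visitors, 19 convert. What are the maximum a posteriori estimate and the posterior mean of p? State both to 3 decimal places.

Posterior: Beta(2+19, 7+39) = Beta(21, 46).
Mode = (21−1)/(21+46−2) = 20/65 = 0.308.
Mean = 21/(21+46) = 21/67 = 0.313.

MAP = 0.308, posterior mean = 0.313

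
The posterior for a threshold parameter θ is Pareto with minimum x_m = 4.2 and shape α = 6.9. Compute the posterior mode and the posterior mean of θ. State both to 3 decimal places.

The Pareto density is strictly decreasing on [x_m, ∞), so the mode is x_m = 4.200.
Mean = α·x_m/(α−1) = 6.9·4.2/5.9 = 4.912.
The mean is pulled above the mode by the posterior's right skew.

MAP = 4.200, posterior mean = 4.912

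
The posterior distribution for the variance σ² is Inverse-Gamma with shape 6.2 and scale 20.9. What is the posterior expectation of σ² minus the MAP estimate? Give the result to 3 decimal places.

Mode = β/(α+1) = 20.9/7.2 = 2.903.
Mean = β/(α−1) = 20.9/5.2 = 4.019.
Difference = 4.019 − 2.903 = 1.116.
Right-skewed posterior ⇒ mode < mean.

1.116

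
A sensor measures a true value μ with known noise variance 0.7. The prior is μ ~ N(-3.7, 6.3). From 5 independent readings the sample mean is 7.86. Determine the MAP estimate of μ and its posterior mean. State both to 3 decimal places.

Posterior for μ is Normal. Precision-weighted mean: (1/6.3·-3.7 + 5/0.7·7.86) / (1/6.3 + 5/0.7) = 7.609.
A Normal posterior is symmetric, so mode = mean.

MAP = 7.609, posterior mean = 7.609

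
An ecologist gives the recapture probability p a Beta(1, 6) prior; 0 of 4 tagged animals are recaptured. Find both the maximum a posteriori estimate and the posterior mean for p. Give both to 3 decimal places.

MAP: 0.000. Posterior mean: 0.091.

Posterior: Beta(1+0, 6+4) = Beta(1, 10).
Since α = 1 ≤ 1 and β > 1, the Beta density is monotone decreasing on [0,1]; the mode is at 0.
Mean = 1/(1+10) = 0.091.
Right-skewed posterior ⇒ mode < mean.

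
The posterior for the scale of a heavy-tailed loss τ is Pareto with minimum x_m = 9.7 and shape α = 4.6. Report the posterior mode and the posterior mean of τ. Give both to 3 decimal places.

The Pareto density is strictly decreasing on [x_m, ∞), so the mode is x_m = 9.700.
Mean = α·x_m/(α−1) = 4.6·9.7/3.6 = 12.394.

τ_MAP = 9.700, E[τ|data] = 12.394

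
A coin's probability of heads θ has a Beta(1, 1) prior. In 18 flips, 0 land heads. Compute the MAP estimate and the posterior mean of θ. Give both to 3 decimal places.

MAP estimate = 0.000, posterior mean = 0.050

Posterior: Beta(1+0, 1+18) = Beta(1, 19).
Since α = 1 ≤ 1 and β > 1, the Beta density is monotone decreasing on [0,1]; the mode is at 0.
Mean = 1/(1+19) = 0.050.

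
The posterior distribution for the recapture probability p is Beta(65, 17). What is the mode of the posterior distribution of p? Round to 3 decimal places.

0.800

Mode = (65−1)/(65+17−2) = 64/80 = 0.800.
Mean = 65/(65+17) = 65/82 = 0.793.
This is the posterior mode — the MAP estimate.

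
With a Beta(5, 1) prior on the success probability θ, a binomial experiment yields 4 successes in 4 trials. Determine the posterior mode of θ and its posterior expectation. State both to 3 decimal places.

MAP = 1.000; posterior mean = 0.900

Posterior: Beta(5+4, 1+0) = Beta(9, 1).
Since β = 1 ≤ 1 and α > 1, the Beta density is monotone increasing on [0,1]; the mode is at 1.
Mean = 9/(9+1) = 0.900.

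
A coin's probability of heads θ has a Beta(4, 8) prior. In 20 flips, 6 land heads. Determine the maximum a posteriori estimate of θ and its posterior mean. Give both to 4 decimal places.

Posterior: Beta(4+6, 8+14) = Beta(10, 22).
Mode = (10−1)/(10+22−2) = 9/30 = 0.3000.
Mean = 10/(10+22) = 10/32 = 0.3125.

θ_MAP = 0.3000, E[θ|data] = 0.3125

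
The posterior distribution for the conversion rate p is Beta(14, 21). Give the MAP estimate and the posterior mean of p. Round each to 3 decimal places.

MAP = 0.394, posterior mean = 0.400

Mode = (14−1)/(14+21−2) = 13/33 = 0.394.
Mean = 14/(14+21) = 14/35 = 0.400.
The posterior is right-skewed, so the mean exceeds the mode.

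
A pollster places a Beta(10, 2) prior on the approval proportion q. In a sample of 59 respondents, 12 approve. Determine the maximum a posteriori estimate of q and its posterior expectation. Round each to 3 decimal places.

q_MAP = 0.304, E[q|data] = 0.310

Posterior: Beta(10+12, 2+47) = Beta(22, 49).
Mode = (22−1)/(22+49−2) = 21/69 = 0.304.
Mean = 22/(22+49) = 22/71 = 0.310.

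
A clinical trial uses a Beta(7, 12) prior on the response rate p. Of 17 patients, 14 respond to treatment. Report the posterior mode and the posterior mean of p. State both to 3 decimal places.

Posterior: Beta(7+14, 12+3) = Beta(21, 15).
Mode = (21−1)/(21+15−2) = 20/34 = 0.588.
Mean = 21/(21+15) = 21/36 = 0.583.
Left-skewed posterior ⇒ mean < mode.

MAP = 0.588; posterior mean = 0.583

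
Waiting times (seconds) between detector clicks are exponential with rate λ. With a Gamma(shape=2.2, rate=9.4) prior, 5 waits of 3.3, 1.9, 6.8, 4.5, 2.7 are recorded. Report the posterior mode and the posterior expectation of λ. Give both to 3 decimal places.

Σ times = 19.2. Posterior: Gamma(shape = 2.2+5 = 7.2, rate = 9.4+19.2 = 28.6).
Mode = (α−1)/β = 6.2/28.6 = 0.217.
Mean = α/β = 7.2/28.6 = 0.252.

MAP: 0.217. Posterior mean: 0.252.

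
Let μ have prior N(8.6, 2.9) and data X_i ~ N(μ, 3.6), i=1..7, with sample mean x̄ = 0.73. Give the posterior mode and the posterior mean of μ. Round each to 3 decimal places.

Posterior for μ is Normal. Precision-weighted mean: (1/2.9·8.6 + 7/3.6·0.73) / (1/2.9 + 7/3.6) = 1.915.
A Normal posterior is symmetric, so mode = mean.

MAP = 1.915, posterior mean = 1.915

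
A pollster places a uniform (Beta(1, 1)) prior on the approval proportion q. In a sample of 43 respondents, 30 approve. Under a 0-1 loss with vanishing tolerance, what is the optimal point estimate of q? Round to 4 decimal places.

0.6977

Posterior: Beta(1+30, 1+13) = Beta(31, 14).
Mode = (31−1)/(31+14−2) = 30/43 = 0.6977.
Mean = 31/(31+14) = 31/45 = 0.6889.
This is the posterior mode — the MAP estimate.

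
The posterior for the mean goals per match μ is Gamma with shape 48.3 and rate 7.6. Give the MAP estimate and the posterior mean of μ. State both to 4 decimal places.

Mode = (α−1)/β = 47.3/7.6 = 6.2237.
Mean = α/β = 48.3/7.6 = 6.3553.
Right-skewed posterior ⇒ mode < mean.

MAP = 6.2237; posterior mean = 6.3553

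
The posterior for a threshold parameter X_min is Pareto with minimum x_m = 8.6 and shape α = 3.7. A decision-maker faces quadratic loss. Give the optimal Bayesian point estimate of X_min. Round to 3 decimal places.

The Pareto density is strictly decreasing on [x_m, ∞), so the mode is x_m = 8.600.
Mean = α·x_m/(α−1) = 3.7·8.6/2.7 = 11.785.
Quadratic loss ⇒ the optimal estimator is the posterior mean.

11.785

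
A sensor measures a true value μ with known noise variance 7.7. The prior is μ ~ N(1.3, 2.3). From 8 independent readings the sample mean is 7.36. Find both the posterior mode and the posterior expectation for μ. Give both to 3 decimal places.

MAP: 5.572. Posterior mean: 5.572.

Posterior for μ is Normal. Precision-weighted mean: (1/2.3·1.3 + 8/7.7·7.36) / (1/2.3 + 8/7.7) = 5.572.
A Normal posterior is symmetric, so mode = mean.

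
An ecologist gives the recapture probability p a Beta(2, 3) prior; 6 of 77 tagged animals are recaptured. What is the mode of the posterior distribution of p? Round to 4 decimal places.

Posterior: Beta(2+6, 3+71) = Beta(8, 74).
Mode = (8−1)/(8+74−2) = 7/80 = 0.0875.
Mean = 8/(8+74) = 8/82 = 0.0976.
This is the posterior mode — the MAP estimate.

0.0875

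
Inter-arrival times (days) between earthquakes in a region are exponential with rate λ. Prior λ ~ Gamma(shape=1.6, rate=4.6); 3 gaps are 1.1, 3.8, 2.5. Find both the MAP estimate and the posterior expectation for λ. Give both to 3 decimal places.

MAP estimate = 0.300, posterior expectation = 0.383

Σ times = 7.4. Posterior: Gamma(shape = 1.6+3 = 4.6, rate = 4.6+7.4 = 12.0).
Mode = (α−1)/β = 3.6/12.0 = 0.300.
Mean = α/β = 4.6/12.0 = 0.383.
Right-skewed posterior ⇒ mode < mean.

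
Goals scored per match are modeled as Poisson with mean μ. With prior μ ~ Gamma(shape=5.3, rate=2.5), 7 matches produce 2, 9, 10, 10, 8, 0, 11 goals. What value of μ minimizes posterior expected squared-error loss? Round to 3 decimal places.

Σ counts = 50. Posterior: Gamma(shape = 5.3+50 = 55.3, rate = 2.5+7 = 9.5).
Mode = (α−1)/β = 54.3/9.5 = 5.716.
Mean = α/β = 55.3/9.5 = 5.821.
Squared-error loss ⇒ the optimal estimator is the posterior mean.

5.821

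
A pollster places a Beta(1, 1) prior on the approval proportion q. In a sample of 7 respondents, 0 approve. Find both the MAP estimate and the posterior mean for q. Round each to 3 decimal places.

Posterior: Beta(1+0, 1+7) = Beta(1, 8).
Since α = 1 ≤ 1 and β > 1, the Beta density is monotone decreasing on [0,1]; the mode is at 0.
Mean = 1/(1+8) = 0.111.

MAP: 0.000. Posterior mean: 0.111.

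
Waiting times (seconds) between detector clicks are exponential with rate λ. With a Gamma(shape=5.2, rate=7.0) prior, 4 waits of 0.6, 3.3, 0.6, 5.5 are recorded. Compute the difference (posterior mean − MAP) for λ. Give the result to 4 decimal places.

0.0588

Σ times = 10.0. Posterior: Gamma(shape = 5.2+4 = 9.2, rate = 7.0+10.0 = 17.0).
Mode = (α−1)/β = 8.2/17.0 = 0.4824.
Mean = α/β = 9.2/17.0 = 0.5412.
Difference = 0.5412 − 0.4824 = 0.0588.
The mean is pulled above the mode by the posterior's right skew.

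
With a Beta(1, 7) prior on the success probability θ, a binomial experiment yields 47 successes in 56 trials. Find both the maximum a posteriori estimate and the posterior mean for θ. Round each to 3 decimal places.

MAP: 0.758. Posterior mean: 0.750.

Posterior: Beta(1+47, 7+9) = Beta(48, 16).
Mode = (48−1)/(48+16−2) = 47/62 = 0.758.
Mean = 48/(48+16) = 48/64 = 0.750.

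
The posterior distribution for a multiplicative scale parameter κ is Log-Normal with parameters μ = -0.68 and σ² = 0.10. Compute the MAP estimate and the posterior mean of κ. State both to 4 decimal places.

MAP = 0.4584, posterior mean = 0.5326

Mode = exp(μ − σ²) = exp(-0.78) = 0.4584.
Mean = exp(μ + σ²/2) = exp(-0.630) = 0.5326.
The posterior is right-skewed, so the mean exceeds the mode.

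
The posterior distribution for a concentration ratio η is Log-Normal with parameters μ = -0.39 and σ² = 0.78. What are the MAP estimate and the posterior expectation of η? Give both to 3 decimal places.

Mode = exp(μ − σ²) = exp(-1.17) = 0.310.
Mean = exp(μ + σ²/2) = exp(0.000) = 1.000.

η_MAP = 0.310, E[η|data] = 1.000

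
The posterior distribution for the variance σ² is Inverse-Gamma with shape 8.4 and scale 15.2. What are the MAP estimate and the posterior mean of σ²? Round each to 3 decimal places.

MAP = 1.617, posterior mean = 2.054

Mode = β/(α+1) = 15.2/9.4 = 1.617.
Mean = β/(α−1) = 15.2/7.4 = 2.054.
Mean > mode: the posterior has a right tail.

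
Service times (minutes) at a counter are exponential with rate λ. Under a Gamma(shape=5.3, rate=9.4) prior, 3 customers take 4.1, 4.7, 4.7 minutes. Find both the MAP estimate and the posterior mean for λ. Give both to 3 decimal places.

Σ times = 13.5. Posterior: Gamma(shape = 5.3+3 = 8.3, rate = 9.4+13.5 = 22.9).
Mode = (α−1)/β = 7.3/22.9 = 0.319.
Mean = α/β = 8.3/22.9 = 0.362.

λ_MAP = 0.319, E[λ|data] = 0.362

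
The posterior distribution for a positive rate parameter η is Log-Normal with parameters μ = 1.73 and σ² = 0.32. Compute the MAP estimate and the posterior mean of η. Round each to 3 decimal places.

Mode = exp(μ − σ²) = exp(1.41) = 4.096.
Mean = exp(μ + σ²/2) = exp(1.890) = 6.619.

MAP = 4.096; posterior mean = 6.619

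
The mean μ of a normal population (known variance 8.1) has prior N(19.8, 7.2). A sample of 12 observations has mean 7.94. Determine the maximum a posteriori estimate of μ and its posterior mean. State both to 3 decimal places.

Posterior for μ is Normal. Precision-weighted mean: (1/7.2·19.8 + 12/8.1·7.94) / (1/7.2 + 12/8.1) = 8.957.
A Normal posterior is symmetric, so mode = mean.

MAP = 8.957, posterior mean = 8.957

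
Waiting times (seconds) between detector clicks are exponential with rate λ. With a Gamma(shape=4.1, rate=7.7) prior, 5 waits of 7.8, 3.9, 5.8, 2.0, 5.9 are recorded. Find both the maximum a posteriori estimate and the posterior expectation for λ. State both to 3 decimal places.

Σ times = 25.4. Posterior: Gamma(shape = 4.1+5 = 9.1, rate = 7.7+25.4 = 33.1).
Mode = (α−1)/β = 8.1/33.1 = 0.245.
Mean = α/β = 9.1/33.1 = 0.275.

MAP: 0.245. Posterior mean: 0.275.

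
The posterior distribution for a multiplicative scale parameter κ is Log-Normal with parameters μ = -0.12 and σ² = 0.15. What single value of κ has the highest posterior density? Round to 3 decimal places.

Mode = exp(μ − σ²) = exp(-0.27) = 0.763.
Mean = exp(μ + σ²/2) = exp(-0.045) = 0.956.
This is the posterior mode — the MAP estimate.

0.763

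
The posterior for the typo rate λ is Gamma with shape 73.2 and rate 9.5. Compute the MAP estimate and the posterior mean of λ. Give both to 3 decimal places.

MAP: 7.600. Posterior mean: 7.705.

Mode = (α−1)/β = 72.2/9.5 = 7.600.
Mean = α/β = 73.2/9.5 = 7.705.
The mean is pulled above the mode by the posterior's right skew.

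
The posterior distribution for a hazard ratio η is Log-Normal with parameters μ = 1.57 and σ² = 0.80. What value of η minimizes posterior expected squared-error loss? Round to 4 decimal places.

7.1707

Mode = exp(μ − σ²) = exp(0.77) = 2.1598.
Mean = exp(μ + σ²/2) = exp(1.970) = 7.1707.
Squared-error loss ⇒ the optimal estimator is the posterior mean.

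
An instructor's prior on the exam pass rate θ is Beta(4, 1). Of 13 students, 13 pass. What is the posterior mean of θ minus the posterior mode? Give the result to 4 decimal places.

-0.0556

Posterior: Beta(4+13, 1+0) = Beta(17, 1).
Since β = 1 ≤ 1 and α > 1, the Beta density is monotone increasing on [0,1]; the mode is at 1.
Mean = 17/(17+1) = 0.9444.
Difference = 0.9444 − 1.0000 = -0.0556.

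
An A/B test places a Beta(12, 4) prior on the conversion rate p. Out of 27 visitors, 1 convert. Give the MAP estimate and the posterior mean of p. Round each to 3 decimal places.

p_MAP = 0.293, E[p|data] = 0.302

Posterior: Beta(12+1, 4+26) = Beta(13, 30).
Mode = (13−1)/(13+30−2) = 12/41 = 0.293.
Mean = 13/(13+30) = 13/43 = 0.302.
The posterior is right-skewed, so the mean exceeds the mode.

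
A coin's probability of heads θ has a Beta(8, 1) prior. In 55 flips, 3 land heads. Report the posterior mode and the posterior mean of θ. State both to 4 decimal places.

MAP: 0.1613. Posterior mean: 0.1719.

Posterior: Beta(8+3, 1+52) = Beta(11, 53).
Mode = (11−1)/(11+53−2) = 10/62 = 0.1613.
Mean = 11/(11+53) = 11/64 = 0.1719.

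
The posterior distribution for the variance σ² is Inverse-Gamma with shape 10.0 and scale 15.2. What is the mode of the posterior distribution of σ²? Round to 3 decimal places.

Mode = β/(α+1) = 15.2/11.0 = 1.382.
Mean = β/(α−1) = 15.2/9.0 = 1.689.
This is the posterior mode — the MAP estimate.

1.382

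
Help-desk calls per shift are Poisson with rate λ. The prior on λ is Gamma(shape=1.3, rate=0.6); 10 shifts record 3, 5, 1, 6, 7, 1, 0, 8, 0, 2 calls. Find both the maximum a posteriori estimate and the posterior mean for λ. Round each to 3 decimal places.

MAP = 3.142; posterior mean = 3.236

Σ counts = 33. Posterior: Gamma(shape = 1.3+33 = 34.3, rate = 0.6+10 = 10.6).
Mode = (α−1)/β = 33.3/10.6 = 3.142.
Mean = α/β = 34.3/10.6 = 3.236.
Mean > mode: the posterior has a right tail.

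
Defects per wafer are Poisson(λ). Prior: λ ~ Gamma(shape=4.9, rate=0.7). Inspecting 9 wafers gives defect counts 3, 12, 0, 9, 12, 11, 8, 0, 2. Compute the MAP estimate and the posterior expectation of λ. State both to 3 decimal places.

MAP estimate = 6.278, posterior expectation = 6.381

Σ counts = 57. Posterior: Gamma(shape = 4.9+57 = 61.9, rate = 0.7+9 = 9.7).
Mode = (α−1)/β = 60.9/9.7 = 6.278.
Mean = α/β = 61.9/9.7 = 6.381.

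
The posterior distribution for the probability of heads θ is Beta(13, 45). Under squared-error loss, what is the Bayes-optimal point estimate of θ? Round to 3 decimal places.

Mode = (13−1)/(13+45−2) = 12/56 = 0.214.
Mean = 13/(13+45) = 13/58 = 0.224.
Squared-error loss ⇒ the optimal estimator is the posterior mean.

0.224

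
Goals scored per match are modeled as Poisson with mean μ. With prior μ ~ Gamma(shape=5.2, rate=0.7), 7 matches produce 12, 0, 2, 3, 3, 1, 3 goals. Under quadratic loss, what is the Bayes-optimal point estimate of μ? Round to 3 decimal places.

3.792

Σ counts = 24. Posterior: Gamma(shape = 5.2+24 = 29.2, rate = 0.7+7 = 7.7).
Mode = (α−1)/β = 28.2/7.7 = 3.662.
Mean = α/β = 29.2/7.7 = 3.792.
Quadratic loss ⇒ the optimal estimator is the posterior mean.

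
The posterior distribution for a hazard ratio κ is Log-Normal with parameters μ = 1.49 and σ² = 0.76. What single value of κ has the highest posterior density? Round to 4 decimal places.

2.0751

Mode = exp(μ − σ²) = exp(0.73) = 2.0751.
Mean = exp(μ + σ²/2) = exp(1.870) = 6.4883.
This is the posterior mode — the MAP estimate.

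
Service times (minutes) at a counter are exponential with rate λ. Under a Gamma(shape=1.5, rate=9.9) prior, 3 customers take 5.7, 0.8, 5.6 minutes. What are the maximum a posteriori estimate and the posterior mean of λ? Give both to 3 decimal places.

maximum a posteriori estimate = 0.159, posterior mean = 0.205

Σ times = 12.1. Posterior: Gamma(shape = 1.5+3 = 4.5, rate = 9.9+12.1 = 22.0).
Mode = (α−1)/β = 3.5/22.0 = 0.159.
Mean = α/β = 4.5/22.0 = 0.205.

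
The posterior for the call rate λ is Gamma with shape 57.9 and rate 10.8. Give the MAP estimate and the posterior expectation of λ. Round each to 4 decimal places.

Mode = (α−1)/β = 56.9/10.8 = 5.2685.
Mean = α/β = 57.9/10.8 = 5.3611.
Mean > mode: the posterior has a right tail.

MAP = 5.2685, posterior mean = 5.3611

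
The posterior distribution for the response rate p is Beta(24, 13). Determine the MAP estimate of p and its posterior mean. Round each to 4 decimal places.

Mode = (24−1)/(24+13−2) = 23/35 = 0.6571.
Mean = 24/(24+13) = 24/37 = 0.6486.
The posterior is left-skewed, so the mode exceeds the mean.

MAP = 0.6571, posterior mean = 0.6486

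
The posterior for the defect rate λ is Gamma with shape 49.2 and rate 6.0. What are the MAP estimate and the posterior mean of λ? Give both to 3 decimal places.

MAP = 8.033, posterior mean = 8.200

Mode = (α−1)/β = 48.2/6.0 = 8.033.
Mean = α/β = 49.2/6.0 = 8.200.
The mean is pulled above the mode by the posterior's right skew.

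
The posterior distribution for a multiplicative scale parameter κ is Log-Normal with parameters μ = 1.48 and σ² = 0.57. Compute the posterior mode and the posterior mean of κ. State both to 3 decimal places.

MAP = 2.484; posterior mean = 5.842

Mode = exp(μ − σ²) = exp(0.91) = 2.484.
Mean = exp(μ + σ²/2) = exp(1.765) = 5.842.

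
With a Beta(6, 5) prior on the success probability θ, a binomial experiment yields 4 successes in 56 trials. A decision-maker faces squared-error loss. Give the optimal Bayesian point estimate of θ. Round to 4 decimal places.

Posterior: Beta(6+4, 5+52) = Beta(10, 57).
Mode = (10−1)/(10+57−2) = 9/65 = 0.1385.
Mean = 10/(10+57) = 10/67 = 0.1493.
Squared-error loss ⇒ the optimal estimator is the posterior mean.

0.1493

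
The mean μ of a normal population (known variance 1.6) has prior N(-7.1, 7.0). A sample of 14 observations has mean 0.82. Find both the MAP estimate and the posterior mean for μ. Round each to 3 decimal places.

MAP = 0.693; posterior mean = 0.693

Posterior for μ is Normal. Precision-weighted mean: (1/7.0·-7.1 + 14/1.6·0.82) / (1/7.0 + 14/1.6) = 0.693.
A Normal posterior is symmetric, so mode = mean.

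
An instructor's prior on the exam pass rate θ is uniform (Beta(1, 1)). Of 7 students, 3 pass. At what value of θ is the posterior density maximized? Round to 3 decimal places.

Posterior: Beta(1+3, 1+4) = Beta(4, 5).
Mode = (4−1)/(4+5−2) = 3/7 = 0.429.
With a flat prior the MAP equals the MLE, 3/7.
Mean = 4/(4+5) = 4/9 = 0.444.
This is the posterior mode — the MAP estimate.

0.429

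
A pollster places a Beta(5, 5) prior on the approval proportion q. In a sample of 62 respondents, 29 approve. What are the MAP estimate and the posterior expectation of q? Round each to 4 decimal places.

Posterior: Beta(5+29, 5+33) = Beta(34, 38).
Mode = (34−1)/(34+38−2) = 33/70 = 0.4714.
Mean = 34/(34+38) = 34/72 = 0.4722.
Mean > mode: the posterior has a right tail.

MAP = 0.4714, posterior mean = 0.4722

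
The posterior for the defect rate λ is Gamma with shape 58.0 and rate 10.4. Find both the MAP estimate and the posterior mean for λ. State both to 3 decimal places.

MAP estimate = 5.481, posterior mean = 5.577

Mode = (α−1)/β = 57.0/10.4 = 5.481.
Mean = α/β = 58.0/10.4 = 5.577.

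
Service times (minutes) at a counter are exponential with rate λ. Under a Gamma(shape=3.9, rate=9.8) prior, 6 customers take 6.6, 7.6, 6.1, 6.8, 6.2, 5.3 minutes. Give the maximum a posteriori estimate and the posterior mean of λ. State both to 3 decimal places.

Σ times = 38.6. Posterior: Gamma(shape = 3.9+6 = 9.9, rate = 9.8+38.6 = 48.4).
Mode = (α−1)/β = 8.9/48.4 = 0.184.
Mean = α/β = 9.9/48.4 = 0.205.

MAP = 0.184; posterior mean = 0.205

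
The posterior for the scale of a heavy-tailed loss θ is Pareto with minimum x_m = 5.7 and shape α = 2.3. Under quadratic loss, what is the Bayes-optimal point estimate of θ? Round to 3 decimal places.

The Pareto density is strictly decreasing on [x_m, ∞), so the mode is x_m = 5.700.
Mean = α·x_m/(α−1) = 2.3·5.7/1.3 = 10.085.
Quadratic loss ⇒ the optimal estimator is the posterior mean.

10.085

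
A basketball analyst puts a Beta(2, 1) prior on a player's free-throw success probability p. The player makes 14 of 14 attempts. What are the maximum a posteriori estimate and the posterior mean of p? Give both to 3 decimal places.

Posterior: Beta(2+14, 1+0) = Beta(16, 1).
Since β = 1 ≤ 1 and α > 1, the Beta density is monotone increasing on [0,1]; the mode is at 1.
Mean = 16/(16+1) = 0.941.

MAP = 1.000; posterior mean = 0.941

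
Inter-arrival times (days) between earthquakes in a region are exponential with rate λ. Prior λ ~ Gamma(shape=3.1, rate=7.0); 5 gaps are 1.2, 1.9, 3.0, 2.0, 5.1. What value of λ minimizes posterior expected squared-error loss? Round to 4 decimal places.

0.4010

Σ times = 13.2. Posterior: Gamma(shape = 3.1+5 = 8.1, rate = 7.0+13.2 = 20.2).
Mode = (α−1)/β = 7.1/20.2 = 0.3515.
Mean = α/β = 8.1/20.2 = 0.4010.
Squared-error loss ⇒ the optimal estimator is the posterior mean.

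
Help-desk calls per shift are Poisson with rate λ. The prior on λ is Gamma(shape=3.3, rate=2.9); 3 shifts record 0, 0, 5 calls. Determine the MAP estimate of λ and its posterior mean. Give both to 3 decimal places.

MAP = 1.237; posterior mean = 1.407

Σ counts = 5. Posterior: Gamma(shape = 3.3+5 = 8.3, rate = 2.9+3 = 5.9).
Mode = (α−1)/β = 7.3/5.9 = 1.237.
Mean = α/β = 8.3/5.9 = 1.407.
The posterior is right-skewed, so the mean exceeds the mode.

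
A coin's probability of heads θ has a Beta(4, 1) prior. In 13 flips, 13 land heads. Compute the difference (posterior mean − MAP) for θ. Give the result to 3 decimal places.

-0.056

Posterior: Beta(4+13, 1+0) = Beta(17, 1).
Since β = 1 ≤ 1 and α > 1, the Beta density is monotone increasing on [0,1]; the mode is at 1.
Mean = 17/(17+1) = 0.944.
Difference = 0.944 − 1.000 = -0.056.
The mean is pulled below the mode by the posterior's left skew.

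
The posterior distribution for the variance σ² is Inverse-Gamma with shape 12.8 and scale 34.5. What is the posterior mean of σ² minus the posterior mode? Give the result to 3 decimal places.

Mode = β/(α+1) = 34.5/13.8 = 2.500.
Mean = β/(α−1) = 34.5/11.8 = 2.924.
Difference = 2.924 − 2.500 = 0.424.
The mean is pulled above the mode by the posterior's right skew.

0.424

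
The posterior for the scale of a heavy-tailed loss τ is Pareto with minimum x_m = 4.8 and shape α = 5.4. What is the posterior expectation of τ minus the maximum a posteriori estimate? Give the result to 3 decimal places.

1.091

The Pareto density is strictly decreasing on [x_m, ∞), so the mode is x_m = 4.800.
Mean = α·x_m/(α−1) = 5.4·4.8/4.4 = 5.891.
Difference = 5.891 − 4.800 = 1.091.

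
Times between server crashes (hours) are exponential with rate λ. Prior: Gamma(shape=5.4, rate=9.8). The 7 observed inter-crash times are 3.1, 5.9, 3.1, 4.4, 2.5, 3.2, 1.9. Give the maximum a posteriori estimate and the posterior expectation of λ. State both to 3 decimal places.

maximum a posteriori estimate = 0.336, posterior expectation = 0.366

Σ times = 24.1. Posterior: Gamma(shape = 5.4+7 = 12.4, rate = 9.8+24.1 = 33.9).
Mode = (α−1)/β = 11.4/33.9 = 0.336.
Mean = α/β = 12.4/33.9 = 0.366.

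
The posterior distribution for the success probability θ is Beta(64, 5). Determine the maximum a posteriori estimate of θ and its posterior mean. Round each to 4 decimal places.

maximum a posteriori estimate = 0.9403, posterior mean = 0.9275

Mode = (64−1)/(64+5−2) = 63/67 = 0.9403.
Mean = 64/(64+5) = 64/69 = 0.9275.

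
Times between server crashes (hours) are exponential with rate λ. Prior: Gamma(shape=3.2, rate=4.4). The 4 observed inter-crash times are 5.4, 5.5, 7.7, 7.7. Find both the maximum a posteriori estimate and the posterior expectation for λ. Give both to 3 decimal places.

MAP: 0.202. Posterior mean: 0.235.

Σ times = 26.3. Posterior: Gamma(shape = 3.2+4 = 7.2, rate = 4.4+26.3 = 30.7).
Mode = (α−1)/β = 6.2/30.7 = 0.202.
Mean = α/β = 7.2/30.7 = 0.235.
The posterior is right-skewed, so the mean exceeds the mode.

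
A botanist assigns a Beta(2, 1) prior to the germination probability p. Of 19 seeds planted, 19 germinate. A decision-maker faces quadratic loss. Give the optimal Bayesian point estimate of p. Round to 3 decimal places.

0.955

Posterior: Beta(2+19, 1+0) = Beta(21, 1).
Since β = 1 ≤ 1 and α > 1, the Beta density is monotone increasing on [0,1]; the mode is at 1.
Mean = 21/(21+1) = 0.955.
Quadratic loss ⇒ the optimal estimator is the posterior mean.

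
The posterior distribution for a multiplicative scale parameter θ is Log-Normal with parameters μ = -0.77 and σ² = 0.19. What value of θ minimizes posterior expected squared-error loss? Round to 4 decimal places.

0.5092

Mode = exp(μ − σ²) = exp(-0.96) = 0.3829.
Mean = exp(μ + σ²/2) = exp(-0.675) = 0.5092.
Squared-error loss ⇒ the optimal estimator is the posterior mean.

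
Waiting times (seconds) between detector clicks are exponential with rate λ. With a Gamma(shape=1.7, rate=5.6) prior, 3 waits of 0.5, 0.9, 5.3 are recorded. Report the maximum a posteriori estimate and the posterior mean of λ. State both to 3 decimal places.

Σ times = 6.7. Posterior: Gamma(shape = 1.7+3 = 4.7, rate = 5.6+6.7 = 12.3).
Mode = (α−1)/β = 3.7/12.3 = 0.301.
Mean = α/β = 4.7/12.3 = 0.382.
The posterior is right-skewed, so the mean exceeds the mode.

λ_MAP = 0.301, E[λ|data] = 0.382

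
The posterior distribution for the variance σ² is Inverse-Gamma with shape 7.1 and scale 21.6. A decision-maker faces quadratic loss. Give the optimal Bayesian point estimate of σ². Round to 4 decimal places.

Mode = β/(α+1) = 21.6/8.1 = 2.6667.
Mean = β/(α−1) = 21.6/6.1 = 3.5410.
Quadratic loss ⇒ the optimal estimator is the posterior mean.

3.5410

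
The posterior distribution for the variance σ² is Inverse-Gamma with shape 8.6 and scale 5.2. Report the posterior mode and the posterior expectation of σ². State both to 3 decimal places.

Mode = β/(α+1) = 5.2/9.6 = 0.542.
Mean = β/(α−1) = 5.2/7.6 = 0.684.

MAP = 0.542, posterior mean = 0.684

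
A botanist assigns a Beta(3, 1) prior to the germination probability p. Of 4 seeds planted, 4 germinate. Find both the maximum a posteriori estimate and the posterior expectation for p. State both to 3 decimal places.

Posterior: Beta(3+4, 1+0) = Beta(7, 1).
Since β = 1 ≤ 1 and α > 1, the Beta density is monotone increasing on [0,1]; the mode is at 1.
Mean = 7/(7+1) = 0.875.

MAP = 1.000, posterior mean = 0.875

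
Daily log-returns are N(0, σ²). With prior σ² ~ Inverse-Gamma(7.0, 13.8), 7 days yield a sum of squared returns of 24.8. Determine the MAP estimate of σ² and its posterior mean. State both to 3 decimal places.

MAP: 2.278. Posterior mean: 2.758.

Posterior: Inverse-Gamma(shape = 7.0+7/2 = 10.5, scale = 13.8+24.8/2 = 26.2).
Mode = β/(α+1) = 26.2/11.5 = 2.278.
Mean = β/(α−1) = 26.2/9.5 = 2.758.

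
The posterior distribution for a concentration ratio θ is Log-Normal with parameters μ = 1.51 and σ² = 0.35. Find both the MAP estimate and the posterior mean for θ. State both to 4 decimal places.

θ_MAP = 3.1899, E[θ|data] = 5.3925

Mode = exp(μ − σ²) = exp(1.16) = 3.1899.
Mean = exp(μ + σ²/2) = exp(1.685) = 5.3925.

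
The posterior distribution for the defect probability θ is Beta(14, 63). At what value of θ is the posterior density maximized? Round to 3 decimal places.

Mode = (14−1)/(14+63−2) = 13/75 = 0.173.
Mean = 14/(14+63) = 14/77 = 0.182.
This is the posterior mode — the MAP estimate.

0.173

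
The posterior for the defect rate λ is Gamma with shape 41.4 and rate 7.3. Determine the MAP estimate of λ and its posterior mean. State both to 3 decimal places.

Mode = (α−1)/β = 40.4/7.3 = 5.534.
Mean = α/β = 41.4/7.3 = 5.671.

MAP: 5.534. Posterior mean: 5.671.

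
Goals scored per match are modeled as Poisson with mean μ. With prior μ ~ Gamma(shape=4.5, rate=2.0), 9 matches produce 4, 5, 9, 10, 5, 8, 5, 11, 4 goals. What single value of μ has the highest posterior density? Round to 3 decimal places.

Σ counts = 61. Posterior: Gamma(shape = 4.5+61 = 65.5, rate = 2.0+9 = 11.0).
Mode = (α−1)/β = 64.5/11.0 = 5.864.
Mean = α/β = 65.5/11.0 = 5.955.
This is the posterior mode — the MAP estimate.

5.864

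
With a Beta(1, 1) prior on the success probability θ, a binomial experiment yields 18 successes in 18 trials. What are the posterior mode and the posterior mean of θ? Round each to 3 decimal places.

posterior mode = 1.000, posterior mean = 0.950

Posterior: Beta(1+18, 1+0) = Beta(19, 1).
Since β = 1 ≤ 1 and α > 1, the Beta density is monotone increasing on [0,1]; the mode is at 1.
Mean = 19/(19+1) = 0.950.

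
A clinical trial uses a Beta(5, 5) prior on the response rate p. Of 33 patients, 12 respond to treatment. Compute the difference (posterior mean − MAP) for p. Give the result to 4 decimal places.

Posterior: Beta(5+12, 5+21) = Beta(17, 26).
Mode = (17−1)/(17+26−2) = 16/41 = 0.3902.
Mean = 17/(17+26) = 17/43 = 0.3953.
Difference = 0.3953 − 0.3902 = 0.0051.

0.0051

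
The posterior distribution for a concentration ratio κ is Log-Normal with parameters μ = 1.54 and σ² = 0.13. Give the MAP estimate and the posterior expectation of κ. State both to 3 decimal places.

MAP estimate = 4.096, posterior expectation = 4.978

Mode = exp(μ − σ²) = exp(1.41) = 4.096.
Mean = exp(μ + σ²/2) = exp(1.605) = 4.978.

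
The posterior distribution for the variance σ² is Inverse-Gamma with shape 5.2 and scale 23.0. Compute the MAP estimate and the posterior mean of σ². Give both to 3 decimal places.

Mode = β/(α+1) = 23.0/6.2 = 3.710.
Mean = β/(α−1) = 23.0/4.2 = 5.476.
Mean > mode: the posterior has a right tail.

σ²_MAP = 3.710, E[σ²|data] = 5.476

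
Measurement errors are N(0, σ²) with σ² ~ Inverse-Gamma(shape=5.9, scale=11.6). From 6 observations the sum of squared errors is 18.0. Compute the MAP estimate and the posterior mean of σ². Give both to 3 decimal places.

MAP: 2.081. Posterior mean: 2.608.

Posterior: Inverse-Gamma(shape = 5.9+6/2 = 8.9, scale = 11.6+18.0/2 = 20.6).
Mode = β/(α+1) = 20.6/9.9 = 2.081.
Mean = β/(α−1) = 20.6/7.9 = 2.608.
Right-skewed posterior ⇒ mode < mean.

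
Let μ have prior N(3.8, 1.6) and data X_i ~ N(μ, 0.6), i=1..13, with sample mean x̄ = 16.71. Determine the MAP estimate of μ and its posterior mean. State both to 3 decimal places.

μ_MAP = 16.348, E[μ|data] = 16.348

Posterior for μ is Normal. Precision-weighted mean: (1/1.6·3.8 + 13/0.6·16.71) / (1/1.6 + 13/0.6) = 16.348.
A Normal posterior is symmetric, so mode = mean.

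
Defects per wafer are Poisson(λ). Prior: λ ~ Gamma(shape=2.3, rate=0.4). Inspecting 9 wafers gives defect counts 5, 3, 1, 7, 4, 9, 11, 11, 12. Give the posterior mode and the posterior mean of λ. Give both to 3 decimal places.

Σ counts = 63. Posterior: Gamma(shape = 2.3+63 = 65.3, rate = 0.4+9 = 9.4).
Mode = (α−1)/β = 64.3/9.4 = 6.840.
Mean = α/β = 65.3/9.4 = 6.947.
The mean is pulled above the mode by the posterior's right skew.

MAP: 6.840. Posterior mean: 6.947.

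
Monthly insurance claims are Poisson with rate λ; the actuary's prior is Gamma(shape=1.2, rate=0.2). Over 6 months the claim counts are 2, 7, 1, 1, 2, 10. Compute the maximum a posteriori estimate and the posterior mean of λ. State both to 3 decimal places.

Σ counts = 23. Posterior: Gamma(shape = 1.2+23 = 24.2, rate = 0.2+6 = 6.2).
Mode = (α−1)/β = 23.2/6.2 = 3.742.
Mean = α/β = 24.2/6.2 = 3.903.

MAP: 3.742. Posterior mean: 3.903.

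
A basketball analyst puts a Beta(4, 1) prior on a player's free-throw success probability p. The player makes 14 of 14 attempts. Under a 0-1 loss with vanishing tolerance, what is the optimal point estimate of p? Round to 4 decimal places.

1.0000

Posterior: Beta(4+14, 1+0) = Beta(18, 1).
Since β = 1 ≤ 1 and α > 1, the Beta density is monotone increasing on [0,1]; the mode is at 1.
Mean = 18/(18+1) = 0.9474.
This is the posterior mode — the MAP estimate.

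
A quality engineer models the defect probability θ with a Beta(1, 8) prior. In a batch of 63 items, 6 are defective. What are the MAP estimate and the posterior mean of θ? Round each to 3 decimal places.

MAP estimate = 0.086, posterior mean = 0.097

Posterior: Beta(1+6, 8+57) = Beta(7, 65).
Mode = (7−1)/(7+65−2) = 6/70 = 0.086.
Mean = 7/(7+65) = 7/72 = 0.097.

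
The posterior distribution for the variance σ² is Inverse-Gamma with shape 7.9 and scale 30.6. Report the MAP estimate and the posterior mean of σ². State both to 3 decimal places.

Mode = β/(α+1) = 30.6/8.9 = 3.438.
Mean = β/(α−1) = 30.6/6.9 = 4.435.
Right-skewed posterior ⇒ mode < mean.

MAP estimate = 3.438, posterior mean = 4.435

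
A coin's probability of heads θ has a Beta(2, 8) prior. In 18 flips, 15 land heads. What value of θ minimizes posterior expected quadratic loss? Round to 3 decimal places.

0.607

Posterior: Beta(2+15, 8+3) = Beta(17, 11).
Mode = (17−1)/(17+11−2) = 16/26 = 0.615.
Mean = 17/(17+11) = 17/28 = 0.607.
Quadratic loss ⇒ the optimal estimator is the posterior mean.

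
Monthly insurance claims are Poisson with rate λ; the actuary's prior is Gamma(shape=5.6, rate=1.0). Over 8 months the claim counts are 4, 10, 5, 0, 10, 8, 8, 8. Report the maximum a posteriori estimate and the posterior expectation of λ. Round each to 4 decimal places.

λ_MAP = 6.4000, E[λ|data] = 6.5111

Σ counts = 53. Posterior: Gamma(shape = 5.6+53 = 58.6, rate = 1.0+8 = 9.0).
Mode = (α−1)/β = 57.6/9.0 = 6.4000.
Mean = α/β = 58.6/9.0 = 6.5111.
Mean > mode: the posterior has a right tail.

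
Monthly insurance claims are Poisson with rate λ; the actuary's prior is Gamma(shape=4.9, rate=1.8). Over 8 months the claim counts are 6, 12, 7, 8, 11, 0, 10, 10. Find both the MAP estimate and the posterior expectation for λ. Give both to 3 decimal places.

Σ counts = 64. Posterior: Gamma(shape = 4.9+64 = 68.9, rate = 1.8+8 = 9.8).
Mode = (α−1)/β = 67.9/9.8 = 6.929.
Mean = α/β = 68.9/9.8 = 7.031.

MAP: 6.929. Posterior mean: 7.031.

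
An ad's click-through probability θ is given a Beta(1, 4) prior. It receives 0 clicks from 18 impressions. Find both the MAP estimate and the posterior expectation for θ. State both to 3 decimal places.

MAP = 0.000, posterior mean = 0.043

Posterior: Beta(1+0, 4+18) = Beta(1, 22).
Since α = 1 ≤ 1 and β > 1, the Beta density is monotone decreasing on [0,1]; the mode is at 0.
Mean = 1/(1+22) = 0.043.
The posterior is right-skewed, so the mean exceeds the mode.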